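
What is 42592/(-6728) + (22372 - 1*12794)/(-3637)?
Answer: -27418486/3058717 ≈ -8.9641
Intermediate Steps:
42592/(-6728) + (22372 - 1*12794)/(-3637) = 42592*(-1/6728) + (22372 - 12794)*(-1/3637) = -5324/841 + 9578*(-1/3637) = -5324/841 - 9578/3637 = -27418486/3058717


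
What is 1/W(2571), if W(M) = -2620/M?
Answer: -2571/2620 ≈ -0.98130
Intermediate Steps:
1/W(2571) = 1/(-2620/2571) = -2571/2620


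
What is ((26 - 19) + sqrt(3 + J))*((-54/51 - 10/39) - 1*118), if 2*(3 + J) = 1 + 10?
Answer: -553742/663 - 39553*sqrt(22)/663 ≈ -1115.0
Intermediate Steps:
J = 5/2 (J = -3 + (1 + 10)/2 = -3 + (1/2)*11 = -3 + 11/2 = 5/2 ≈ 2.5000)
((26 - 19) + sqrt(3 + J))*((-54/51 - 10/39) - 1*118) = ((26 - 19) + sqrt(3 + 5/2))*((-54/51 - 10/39) - 1*118) = (7 + sqrt(11/2))*((-54*1/51 - 10*1/39) - 118) = (7 + sqrt(22)/2)*((-18/17 - 10/39) - 118) = (7 + sqrt(22)/2)*(-872/663 - 118) = (7 + sqrt(22)/2)*(-79106/663) = -553742/663 - 39553*sqrt(22)/663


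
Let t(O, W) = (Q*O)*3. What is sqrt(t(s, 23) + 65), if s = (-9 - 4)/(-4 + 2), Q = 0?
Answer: sqrt(65) ≈ 8.0623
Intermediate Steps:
s = 13/2 (s = -13/(-2) = -13*(-1/2) = 13/2 ≈ 6.5000)
t(O, W) = 0 (t(O, W) = (0*O)*3 = 0*3 = 0)
sqrt(t(s, 23) + 65) = sqrt(0 + 65) = sqrt(65)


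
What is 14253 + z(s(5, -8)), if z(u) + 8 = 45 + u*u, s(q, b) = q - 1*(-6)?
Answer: 14411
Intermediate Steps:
s(q, b) = 6 + q (s(q, b) = q + 6 = 6 + q)
z(u) = 37 + u² (z(u) = -8 + (45 + u*u) = -8 + (45 + u²) = 37 + u²)
14253 + z(s(5, -8)) = 14253 + (37 + (6 + 5)²) = 14253 + (37 + 11²) = 14253 + (37 + 121) = 14253 + 158 = 14411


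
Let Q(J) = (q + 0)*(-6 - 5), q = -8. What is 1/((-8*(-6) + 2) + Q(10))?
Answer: 1/138 ≈ 0.0072464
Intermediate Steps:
Q(J) = 88 (Q(J) = (-8 + 0)*(-6 - 5) = -8*(-11) = 88)
1/((-8*(-6) + 2) + Q(10)) = 1/((-8*(-6) + 2) + 88) = 1/((48 + 2) + 88) = 1/(50 + 88) = 1/138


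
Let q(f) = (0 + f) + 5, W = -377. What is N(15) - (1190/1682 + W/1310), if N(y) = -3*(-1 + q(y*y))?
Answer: -757337163/1101710 ≈ -687.42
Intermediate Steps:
q(f) = 5 + f (q(f) = f + 5 = 5 + f)
N(y) = -12 - 3*y**2 (N(y) = -3*(-1 + (5 + y*y)) = -3*(-1 + (5 + y**2)) = -3*(4 + y**2) = -12 - 3*y**2)
N(15) - (1190/1682 + W/1310) = (-12 - 3*15**2) - (1190/1682 - 377/1310) = (-12 - 3*225) - (1190*(1/1682) - 377*1/1310) = (-12 - 675) - (595/841 - 377/1310) = -687 - 1*462393/1101710 = -687 - 462393/1101710 = -757337163/1101710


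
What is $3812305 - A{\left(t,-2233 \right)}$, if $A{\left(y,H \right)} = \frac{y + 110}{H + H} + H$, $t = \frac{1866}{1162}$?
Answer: $\frac{9897757282191}{2594746} \approx 3.8145 \cdot 10^{6}$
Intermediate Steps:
$t = \frac{933}{581}$ ($t = 1866 \cdot \frac{1}{1162} = \frac{933}{581} \approx 1.6059$)
$A{\left(y,H \right)} = H + \frac{110 + y}{2 H}$ ($A{\left(y,H \right)} = \frac{110 + y}{2 H} + H = H + \frac{110 + y}{2 H}$)
$3812305 - A{\left(t,-2233 \right)} = 3812305 - \frac{55 + \left(-2233\right)^{2} + \frac{1}{2} \cdot \frac{933}{581}}{-2233} = 3812305 - - \frac{55 + 4986289 + \frac{933}{1162}}{2233} = 3812305 - \left(- \frac{1}{2233}\right) \frac{5794132661}{1162} = 3812305 - - \frac{5794132661}{2594746} = 3812305 + \frac{5794132661}{2594746} = \frac{9897757282191}{2594746}$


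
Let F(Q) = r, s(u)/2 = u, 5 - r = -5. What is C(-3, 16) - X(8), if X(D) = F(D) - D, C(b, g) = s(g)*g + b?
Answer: 507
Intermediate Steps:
r = 10 (r = 5 - 1*(-5) = 5 + 5 = 10)
s(u) = 2*u
F(Q) = 10
C(b, g) = b + 2*g**2 (C(b, g) = (2*g)*g + b = 2*g**2 + b = b + 2*g**2)
X(D) = 10 - D
C(-3, 16) - X(8) = (-3 + 2*16**2) - (10 - 1*8) = (-3 + 2*256) - (10 - 8) = (-3 + 512) - 1*2 = 509 - 2 = 507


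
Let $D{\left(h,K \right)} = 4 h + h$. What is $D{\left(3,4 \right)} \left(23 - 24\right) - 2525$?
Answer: $-2540$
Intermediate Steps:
$D{\left(h,K \right)} = 5 h$
$D{\left(3,4 \right)} \left(23 - 24\right) - 2525 = 5 \cdot 3 \left(23 - 24\right) - 2525 = 15 \left(-1\right) - 2525 = -15 - 2525 = -2540$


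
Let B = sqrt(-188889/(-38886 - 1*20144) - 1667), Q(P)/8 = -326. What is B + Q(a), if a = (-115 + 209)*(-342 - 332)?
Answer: -2608 + I*sqrt(5797579562630)/59030 ≈ -2608.0 + 40.79*I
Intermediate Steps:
a = -63356 (a = 94*(-674) = -63356)
Q(P) = -2608 (Q(P) = 8*(-326) = -2608)
B = I*sqrt(5797579562630)/59030 (B = sqrt(-188889/(-38886 - 20144) - 1667) = sqrt(-188889/(-59030) - 1667) = sqrt(-188889*(-1/59030) - 1667) = sqrt(188889/59030 - 1667) = sqrt(-98214121/59030) = I*sqrt(5797579562630)/59030 ≈ 40.79*I)
B + Q(a) = I*sqrt(5797579562630)/59030 - 2608 = -2608 + I*sqrt(5797579562630)/59030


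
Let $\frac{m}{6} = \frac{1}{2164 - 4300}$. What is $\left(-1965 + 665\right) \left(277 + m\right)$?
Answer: $- \frac{32048575}{89} \approx -3.601 \cdot 10^{5}$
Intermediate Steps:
$m = - \frac{1}{356}$ ($m = \frac{6}{2164 - 4300} = \frac{6}{-2136} = 6 \left(- \frac{1}{2136}\right) = - \frac{1}{356} \approx -0.002809$)
$\left(-1965 + 665\right) \left(277 + m\right) = \left(-1965 + 665\right) \left(277 - \frac{1}{356}\right) = \left(-1300\right) \frac{98611}{356} = - \frac{32048575}{89}$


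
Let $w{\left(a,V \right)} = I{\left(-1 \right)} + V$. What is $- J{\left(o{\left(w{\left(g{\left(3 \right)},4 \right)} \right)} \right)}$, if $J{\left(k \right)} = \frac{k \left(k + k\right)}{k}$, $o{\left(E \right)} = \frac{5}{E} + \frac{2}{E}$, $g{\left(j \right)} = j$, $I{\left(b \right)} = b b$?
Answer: $- \frac{14}{5} \approx -2.8$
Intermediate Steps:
$I{\left(b \right)} = b^{2}$
$w{\left(a,V \right)} = 1 + V$ ($w{\left(a,V \right)} = \left(-1\right)^{2} + V = 1 + V$)
$o{\left(E \right)} = \frac{7}{E}$
$J{\left(k \right)} = 2 k$ ($J{\left(k \right)} = \frac{k 2 k}{k} = \frac{2 k^{2}}{k} = 2 k$)
$- J{\left(o{\left(w{\left(g{\left(3 \right)},4 \right)} \right)} \right)} = - 2 \frac{7}{1 + 4} = - 2 \cdot \frac{7}{5} = - 2 \cdot 7 \cdot \frac{1}{5} = - \frac{2 \cdot 7}{5} = \left(-1\right) \frac{14}{5} = - \frac{14}{5}$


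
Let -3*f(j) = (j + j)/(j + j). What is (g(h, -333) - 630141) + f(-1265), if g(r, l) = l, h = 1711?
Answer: -1891423/3 ≈ -6.3047e+5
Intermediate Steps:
f(j) = -⅓ (f(j) = -(j + j)/(3*(j + j)) = -2*j/(3*(2*j)) = -2*j*1/(2*j)/3 = -⅓*1 = -⅓)
(g(h, -333) - 630141) + f(-1265) = (-333 - 630141) - ⅓ = -630474 - ⅓ = -1891423/3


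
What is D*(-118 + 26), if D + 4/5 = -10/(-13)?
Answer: 184/65 ≈ 2.8308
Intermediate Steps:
D = -2/65 (D = -⅘ - 10/(-13) = -⅘ - 10*(-1)/13 = -⅘ - 10*(-1/13) = -⅘ + 10/13 = -2/65 ≈ -0.030769)
D*(-118 + 26) = -2*(-118 + 26)/65 = -2/65*(-92) = 184/65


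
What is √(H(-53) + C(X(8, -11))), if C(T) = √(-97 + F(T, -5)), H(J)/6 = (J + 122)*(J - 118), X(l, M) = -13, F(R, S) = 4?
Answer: √(-70794 + I*√93) ≈ 0.018 + 266.07*I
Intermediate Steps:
H(J) = 6*(-118 + J)*(122 + J) (H(J) = 6*((J + 122)*(J - 118)) = 6*((122 + J)*(-118 + J)) = 6*((-118 + J)*(122 + J)) = 6*(-118 + J)*(122 + J))
C(T) = I*√93 (C(T) = √(-97 + 4) = √(-93) = I*√93)
√(H(-53) + C(X(8, -11))) = √((-86376 + 6*(-53)² + 24*(-53)) + I*√93) = √((-86376 + 6*2809 - 1272) + I*√93) = √((-86376 + 16854 - 1272) + I*√93) = √(-70794 + I*√93)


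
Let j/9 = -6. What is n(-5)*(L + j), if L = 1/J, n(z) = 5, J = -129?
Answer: -34835/129 ≈ -270.04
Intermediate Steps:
j = -54 (j = 9*(-6) = -54)
L = -1/129 (L = 1/(-129) = -1/129 ≈ -0.0077519)
n(-5)*(L + j) = 5*(-1/129 - 54) = 5*(-6967/129) = -34835/129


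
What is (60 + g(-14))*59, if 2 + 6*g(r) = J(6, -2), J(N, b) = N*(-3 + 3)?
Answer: 10561/3 ≈ 3520.3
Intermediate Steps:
J(N, b) = 0 (J(N, b) = N*0 = 0)
g(r) = -⅓ (g(r) = -⅓ + (⅙)*0 = -⅓ + 0 = -⅓)
(60 + g(-14))*59 = (60 - ⅓)*59 = (179/3)*59 = 10561/3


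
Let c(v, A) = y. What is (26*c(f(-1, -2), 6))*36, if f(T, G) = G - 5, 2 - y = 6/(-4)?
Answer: 3276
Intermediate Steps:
y = 7/2 (y = 2 - 6/(-4) = 2 - 6*(-1)/4 = 2 - 1*(-3/2) = 2 + 3/2 = 7/2 ≈ 3.5000)
f(T, G) = -5 + G
c(v, A) = 7/2
(26*c(f(-1, -2), 6))*36 = (26*(7/2))*36 = 91*36 = 3276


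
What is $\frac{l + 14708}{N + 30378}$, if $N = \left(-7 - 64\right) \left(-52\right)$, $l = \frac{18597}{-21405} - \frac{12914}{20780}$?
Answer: $\frac{218046507579}{505139877100} \approx 0.43166$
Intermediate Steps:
$l = - \frac{22095661}{14826530}$ ($l = 18597 \left(- \frac{1}{21405}\right) - \frac{6457}{10390} = - \frac{6199}{7135} - \frac{6457}{10390} = - \frac{22095661}{14826530} \approx -1.4903$)
$N = 3692$ ($N = \left(-71\right) \left(-52\right) = 3692$)
$\frac{l + 14708}{N + 30378} = \frac{- \frac{22095661}{14826530} + 14708}{3692 + 30378} = \frac{218046507579}{14826530 \cdot 34070} = \frac{218046507579}{14826530} \cdot \frac{1}{34070} = \frac{218046507579}{505139877100}$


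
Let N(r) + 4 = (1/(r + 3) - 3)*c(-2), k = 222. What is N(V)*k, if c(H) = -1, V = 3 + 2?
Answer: -999/4 ≈ -249.75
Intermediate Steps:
V = 5
N(r) = -1 - 1/(3 + r) (N(r) = -4 + (1/(r + 3) - 3)*(-1) = -4 + (1/(3 + r) - 3)*(-1) = -4 + (-3 + 1/(3 + r))*(-1) = -4 + (3 - 1/(3 + r)) = -1 - 1/(3 + r))
N(V)*k = ((-4 - 1*5)/(3 + 5))*222 = ((-4 - 5)/8)*222 = ((⅛)*(-9))*222 = -9/8*222 = -999/4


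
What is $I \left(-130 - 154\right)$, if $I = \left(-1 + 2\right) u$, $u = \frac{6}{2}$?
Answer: $-852$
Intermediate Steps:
$u = 3$ ($u = 6 \cdot \frac{1}{2} = 3$)
$I = 3$ ($I = \left(-1 + 2\right) 3 = 1 \cdot 3 = 3$)
$I \left(-130 - 154\right) = 3 \left(-130 - 154\right) = 3 \left(-284\right) = -852$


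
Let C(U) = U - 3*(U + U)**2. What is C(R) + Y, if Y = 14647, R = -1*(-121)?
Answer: -160924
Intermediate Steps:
R = 121
C(U) = U - 12*U**2 (C(U) = U - 3*4*U**2 = U - 12*U**2)
C(R) + Y = 121*(1 - 12*121) + 14647 = 121*(1 - 1452) + 14647 = 121*(-1451) + 14647 = -175571 + 14647 = -160924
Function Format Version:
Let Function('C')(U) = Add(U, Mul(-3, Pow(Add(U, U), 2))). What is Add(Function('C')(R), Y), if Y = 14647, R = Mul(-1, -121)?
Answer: -160924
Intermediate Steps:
R = 121
Function('C')(U) = Add(U, Mul(-12, Pow(U, 2))) (Function('C')(U) = Add(U, Mul(-3, Pow(Mul(2, U), 2))) = Add(U, Mul(-3, Mul(4, Pow(U, 2)))) = Add(U, Mul(-12, Pow(U, 2))))
Add(Function('C')(R), Y) = Add(Mul(121, Add(1, Mul(-12, 121))), 14647) = Add(Mul(121, Add(1, -1452)), 14647) = Add(Mul(121, -1451), 14647) = Add(-175571, 14647) = -160924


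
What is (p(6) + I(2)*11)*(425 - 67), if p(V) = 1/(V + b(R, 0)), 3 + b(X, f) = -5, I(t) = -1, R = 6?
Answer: -4117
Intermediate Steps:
b(X, f) = -8 (b(X, f) = -3 - 5 = -8)
p(V) = 1/(-8 + V) (p(V) = 1/(V - 8) = 1/(-8 + V))
(p(6) + I(2)*11)*(425 - 67) = (1/(-8 + 6) - 1*11)*(425 - 67) = (1/(-2) - 11)*358 = (-1/2 - 11)*358 = -23/2*358 = -4117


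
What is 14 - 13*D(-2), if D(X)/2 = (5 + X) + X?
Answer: -12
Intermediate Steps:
D(X) = 10 + 4*X (D(X) = 2*((5 + X) + X) = 2*(5 + 2*X) = 10 + 4*X)
14 - 13*D(-2) = 14 - 13*(10 + 4*(-2)) = 14 - 13*(10 - 8) = 14 - 13*2 = 14 - 26 = -12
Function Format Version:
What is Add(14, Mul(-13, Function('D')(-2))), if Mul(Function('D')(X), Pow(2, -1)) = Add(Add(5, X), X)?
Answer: -12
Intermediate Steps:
Function('D')(X) = Add(10, Mul(4, X)) (Function('D')(X) = Mul(2, Add(Add(5, X), X)) = Mul(2, Add(5, Mul(2, X))) = Add(10, Mul(4, X)))
Add(14, Mul(-13, Function('D')(-2))) = Add(14, Mul(-13, Add(10, Mul(4, -2)))) = Add(14, Mul(-13, Add(10, -8))) = Add(14, Mul(-13, 2)) = Add(14, -26) = -12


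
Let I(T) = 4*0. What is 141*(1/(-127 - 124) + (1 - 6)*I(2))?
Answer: -141/251 ≈ -0.56175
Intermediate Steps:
I(T) = 0
141*(1/(-127 - 124) + (1 - 6)*I(2)) = 141*(1/(-127 - 124) + (1 - 6)*0) = 141*(1/(-251) - 5*0) = 141*(-1/251 + 0) = 141*(-1/251) = -141/251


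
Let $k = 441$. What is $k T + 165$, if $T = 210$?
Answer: $92775$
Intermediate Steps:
$k T + 165 = 441 \cdot 210 + 165 = 92610 + 165 = 92775$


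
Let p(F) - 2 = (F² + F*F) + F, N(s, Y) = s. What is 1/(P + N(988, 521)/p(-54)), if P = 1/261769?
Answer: 378256205/64658388 ≈ 5.8501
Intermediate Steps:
p(F) = 2 + F + 2*F² (p(F) = 2 + ((F² + F*F) + F) = 2 + ((F² + F²) + F) = 2 + (2*F² + F) = 2 + (F + 2*F²) = 2 + F + 2*F²)
P = 1/261769 ≈ 3.8202e-6
1/(P + N(988, 521)/p(-54)) = 1/(1/261769 + 988/(2 - 54 + 2*(-54)²)) = 1/(1/261769 + 988/(2 - 54 + 2*2916)) = 1/(1/261769 + 988/(2 - 54 + 5832)) = 1/(1/261769 + 988/5780) = 1/(1/261769 + 988*(1/5780)) = 1/(1/261769 + 247/1445) = 1/(64658388/378256205) = 378256205/64658388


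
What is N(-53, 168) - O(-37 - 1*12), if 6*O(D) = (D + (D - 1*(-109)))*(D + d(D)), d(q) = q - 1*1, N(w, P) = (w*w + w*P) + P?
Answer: -11491/2 ≈ -5745.5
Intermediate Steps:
N(w, P) = P + w² + P*w (N(w, P) = (w² + P*w) + P = P + w² + P*w)
d(q) = -1 + q (d(q) = q - 1 = -1 + q)
O(D) = (-1 + 2*D)*(109 + 2*D)/6 (O(D) = ((D + (D - 1*(-109)))*(D + (-1 + D)))/6 = ((D + (D + 109))*(-1 + 2*D))/6 = ((D + (109 + D))*(-1 + 2*D))/6 = ((109 + 2*D)*(-1 + 2*D))/6 = ((-1 + 2*D)*(109 + 2*D))/6 = (-1 + 2*D)*(109 + 2*D)/6)
N(-53, 168) - O(-37 - 1*12) = (168 + (-53)² + 168*(-53)) - (-109/6 + 36*(-37 - 1*12) + 2*(-37 - 1*12)²/3) = (168 + 2809 - 8904) - (-109/6 + 36*(-37 - 12) + 2*(-37 - 12)²/3) = -5927 - (-109/6 + 36*(-49) + (⅔)*(-49)²) = -5927 - (-109/6 - 1764 + (⅔)*2401) = -5927 - (-109/6 - 1764 + 4802/3) = -5927 - 1*(-363/2) = -5927 + 363/2 = -11491/2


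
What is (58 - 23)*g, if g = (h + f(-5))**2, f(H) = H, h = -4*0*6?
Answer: 875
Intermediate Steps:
h = 0 (h = 0*6 = 0)
g = 25 (g = (0 - 5)**2 = (-5)**2 = 25)
(58 - 23)*g = (58 - 23)*25 = 35*25 = 875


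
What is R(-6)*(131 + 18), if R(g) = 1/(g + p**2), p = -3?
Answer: 149/3 ≈ 49.667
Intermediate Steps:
R(g) = 1/(9 + g) (R(g) = 1/(g + (-3)**2) = 1/(g + 9) = 1/(9 + g))
R(-6)*(131 + 18) = (131 + 18)/(9 - 6) = 149/3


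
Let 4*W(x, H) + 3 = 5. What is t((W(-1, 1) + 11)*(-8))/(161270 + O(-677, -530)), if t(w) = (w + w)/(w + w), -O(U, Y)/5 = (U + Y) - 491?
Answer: 1/169760 ≈ 5.8907e-6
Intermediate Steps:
O(U, Y) = 2455 - 5*U - 5*Y (O(U, Y) = -5*((U + Y) - 491) = -5*(-491 + U + Y) = 2455 - 5*U - 5*Y)
W(x, H) = 1/2 (W(x, H) = -3/4 + (1/4)*5 = -3/4 + 5/4 = 1/2)
t(w) = 1 (t(w) = (2*w)/((2*w)) = (2*w)*(1/(2*w)) = 1)
t((W(-1, 1) + 11)*(-8))/(161270 + O(-677, -530)) = 1/(161270 + (2455 - 5*(-677) - 5*(-530))) = 1/(161270 + (2455 + 3385 + 2650)) = 1/(161270 + 8490) = 1/169760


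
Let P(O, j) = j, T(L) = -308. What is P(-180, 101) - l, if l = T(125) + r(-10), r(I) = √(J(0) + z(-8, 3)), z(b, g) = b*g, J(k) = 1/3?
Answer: 409 - I*√213/3 ≈ 409.0 - 4.8648*I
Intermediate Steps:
J(k) = ⅓
r(I) = I*√213/3 (r(I) = √(⅓ - 8*3) = √(⅓ - 24) = √(-71/3) = I*√213/3)
l = -308 + I*√213/3 ≈ -308.0 + 4.8648*I
P(-180, 101) - l = 101 - (-308 + I*√213/3) = 101 + (308 - I*√213/3) = 409 - I*√213/3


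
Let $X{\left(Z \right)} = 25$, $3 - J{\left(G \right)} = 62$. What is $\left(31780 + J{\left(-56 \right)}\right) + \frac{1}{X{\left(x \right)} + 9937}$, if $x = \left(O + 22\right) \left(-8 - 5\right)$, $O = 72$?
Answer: $\frac{316004603}{9962} \approx 31721.0$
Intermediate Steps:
$J{\left(G \right)} = -59$ ($J{\left(G \right)} = 3 - 62 = -59$)
$x = -1222$ ($x = \left(72 + 22\right) \left(-8 - 5\right) = 94 \left(-13\right) = -1222$)
$\left(31780 + J{\left(-56 \right)}\right) + \frac{1}{X{\left(x \right)} + 9937} = \left(31780 - 59\right) + \frac{1}{25 + 9937} = 31721 + \frac{1}{9962} = \frac{316004603}{9962}$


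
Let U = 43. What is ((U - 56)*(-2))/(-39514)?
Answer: -13/19757 ≈ -0.00065799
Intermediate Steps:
((U - 56)*(-2))/(-39514) = ((43 - 56)*(-2))/(-39514) = -13*(-2)*(-1/39514) = 26*(-1/39514) = -13/19757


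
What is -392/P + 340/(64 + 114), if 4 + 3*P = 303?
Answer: -53834/26611 ≈ -2.0230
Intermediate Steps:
P = 299/3 (P = -4/3 + (⅓)*303 = -4/3 + 101 = 299/3 ≈ 99.667)
-392/P + 340/(64 + 114) = -392/299/3 + 340/(64 + 114) = -392*3/299 + 340/178 = -1176/299 + 340*(1/178) = -1176/299 + 170/89 = -53834/26611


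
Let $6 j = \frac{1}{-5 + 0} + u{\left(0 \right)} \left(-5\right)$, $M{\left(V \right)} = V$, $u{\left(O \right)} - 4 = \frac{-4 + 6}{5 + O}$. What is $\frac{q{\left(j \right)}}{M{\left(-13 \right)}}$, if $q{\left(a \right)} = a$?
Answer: $\frac{37}{130} \approx 0.28462$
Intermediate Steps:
$u{\left(O \right)} = 4 + \frac{2}{5 + O}$ ($u{\left(O \right)} = 4 + \frac{-4 + 6}{5 + O} = 4 + \frac{2}{5 + O}$)
$j = - \frac{37}{10}$ ($j = \frac{\frac{1}{-5 + 0} + \frac{2 \left(11 + 2 \cdot 0\right)}{5 + 0} \left(-5\right)}{6} = \frac{\frac{1}{-5} + \frac{2 \left(11 + 0\right)}{5} \left(-5\right)}{6} = \frac{- \frac{1}{5} + 2 \cdot \frac{1}{5} \cdot 11 \left(-5\right)}{6} = \frac{- \frac{1}{5} + \frac{22}{5} \left(-5\right)}{6} = \frac{- \frac{1}{5} - 22}{6} = \frac{1}{6} \left(- \frac{111}{5}\right) = - \frac{37}{10} \approx -3.7$)
$\frac{q{\left(j \right)}}{M{\left(-13 \right)}} = - \frac{37}{10 \left(-13\right)} = \left(- \frac{37}{10}\right) \left(- \frac{1}{13}\right) = \frac{37}{130}$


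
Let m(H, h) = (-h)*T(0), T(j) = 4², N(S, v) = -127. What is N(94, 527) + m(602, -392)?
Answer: 6145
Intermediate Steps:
T(j) = 16
m(H, h) = -16*h (m(H, h) = -h*16 = -16*h)
N(94, 527) + m(602, -392) = -127 - 16*(-392) = -127 + 6272 = 6145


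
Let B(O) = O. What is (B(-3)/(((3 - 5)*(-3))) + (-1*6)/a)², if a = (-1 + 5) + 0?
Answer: 4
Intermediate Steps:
a = 4 (a = 4 + 0 = 4)
(B(-3)/(((3 - 5)*(-3))) + (-1*6)/a)² = (-3*(-1/(3*(3 - 5))) - 1*6/4)² = (-3/((-2*(-3))) - 6*¼)² = (-3/6 - 3/2)² = (-3*⅙ - 3/2)² = (-½ - 3/2)² = (-2)² = 4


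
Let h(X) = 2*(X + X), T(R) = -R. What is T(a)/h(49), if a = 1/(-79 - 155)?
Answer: 1/45864 ≈ 2.1804e-5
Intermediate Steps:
a = -1/234 (a = 1/(-234) = -1/234 ≈ -0.0042735)
h(X) = 4*X (h(X) = 2*(2*X) = 4*X)
T(a)/h(49) = (-1*(-1/234))/((4*49)) = (1/234)/196 = (1/234)*(1/196) = 1/45864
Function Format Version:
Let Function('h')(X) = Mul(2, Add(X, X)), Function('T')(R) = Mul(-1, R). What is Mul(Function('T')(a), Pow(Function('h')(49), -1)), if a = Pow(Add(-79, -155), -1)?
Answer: Rational(1, 45864) ≈ 2.1804e-5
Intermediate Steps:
a = Rational(-1, 234) (a = Pow(-234, -1) = Rational(-1, 234) ≈ -0.0042735)
Function('h')(X) = Mul(4, X) (Function('h')(X) = Mul(2, Mul(2, X)) = Mul(4, X))
Mul(Function('T')(a), Pow(Function('h')(49), -1)) = Mul(Mul(-1, Rational(-1, 234)), Pow(Mul(4, 49), -1)) = Mul(Rational(1, 234), Pow(196, -1)) = Mul(Rational(1, 234), Rational(1, 196)) = Rational(1, 45864)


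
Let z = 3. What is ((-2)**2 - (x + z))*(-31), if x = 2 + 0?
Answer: 31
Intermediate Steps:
x = 2
((-2)**2 - (x + z))*(-31) = ((-2)**2 - (2 + 3))*(-31) = (4 - 1*5)*(-31) = (4 - 5)*(-31) = -1*(-31) = 31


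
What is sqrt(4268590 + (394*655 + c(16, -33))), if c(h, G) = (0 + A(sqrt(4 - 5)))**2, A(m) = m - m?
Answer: 2*sqrt(1131665) ≈ 2127.6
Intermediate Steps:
A(m) = 0
c(h, G) = 0 (c(h, G) = (0 + 0)**2 = 0**2 = 0)
sqrt(4268590 + (394*655 + c(16, -33))) = sqrt(4268590 + (394*655 + 0)) = sqrt(4268590 + (258070 + 0)) = sqrt(4268590 + 258070) = sqrt(4526660) = 2*sqrt(1131665)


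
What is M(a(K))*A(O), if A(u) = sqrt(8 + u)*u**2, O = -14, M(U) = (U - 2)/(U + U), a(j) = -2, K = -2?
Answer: 196*I*sqrt(6) ≈ 480.1*I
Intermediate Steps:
M(U) = (-2 + U)/(2*U) (M(U) = (-2 + U)/((2*U)) = (-2 + U)*(1/(2*U)) = (-2 + U)/(2*U))
A(u) = u**2*sqrt(8 + u)
M(a(K))*A(O) = ((1/2)*(-2 - 2)/(-2))*((-14)**2*sqrt(8 - 14)) = ((1/2)*(-1/2)*(-4))*(196*sqrt(-6)) = 1*(196*(I*sqrt(6))) = 1*(196*I*sqrt(6)) = 196*I*sqrt(6)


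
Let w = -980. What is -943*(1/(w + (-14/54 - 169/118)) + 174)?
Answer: -513191180460/3127669 ≈ -1.6408e+5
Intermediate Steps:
-943*(1/(w + (-14/54 - 169/118)) + 174) = -943*(1/(-980 + (-14/54 - 169/118)) + 174) = -943*(1/(-980 + (-14*1/54 - 169*1/118)) + 174) = -943*(1/(-980 + (-7/27 - 169/118)) + 174) = -943*(1/(-980 - 5389/3186) + 174) = -943*(1/(-3127669/3186) + 174) = -943*(-3186/3127669 + 174) = -943*544211220/3127669 = -513191180460/3127669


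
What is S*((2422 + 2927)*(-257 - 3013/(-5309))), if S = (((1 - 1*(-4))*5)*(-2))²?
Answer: -18205321500000/5309 ≈ -3.4291e+9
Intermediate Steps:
S = 2500 (S = (((1 + 4)*5)*(-2))² = ((5*5)*(-2))² = (25*(-2))² = (-50)² = 2500)
S*((2422 + 2927)*(-257 - 3013/(-5309))) = 2500*((2422 + 2927)*(-257 - 3013/(-5309))) = 2500*(5349*(-257 - 3013*(-1/5309))) = 2500*(5349*(-257 + 3013/5309)) = 2500*(5349*(-1361400/5309)) = 2500*(-7282128600/5309) = -18205321500000/5309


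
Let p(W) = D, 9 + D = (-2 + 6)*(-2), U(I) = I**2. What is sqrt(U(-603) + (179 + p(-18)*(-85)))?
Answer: sqrt(365233) ≈ 604.34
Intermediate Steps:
D = -17 (D = -9 + (-2 + 6)*(-2) = -9 + 4*(-2) = -9 - 8 = -17)
p(W) = -17
sqrt(U(-603) + (179 + p(-18)*(-85))) = sqrt((-603)**2 + (179 - 17*(-85))) = sqrt(363609 + (179 + 1445)) = sqrt(363609 + 1624) = sqrt(365233)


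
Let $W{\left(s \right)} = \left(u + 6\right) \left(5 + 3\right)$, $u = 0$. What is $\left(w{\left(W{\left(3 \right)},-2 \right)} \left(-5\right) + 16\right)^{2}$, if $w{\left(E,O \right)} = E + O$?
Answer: $45796$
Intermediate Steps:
$W{\left(s \right)} = 48$ ($W{\left(s \right)} = \left(0 + 6\right) \left(5 + 3\right) = 6 \cdot 8 = 48$)
$\left(w{\left(W{\left(3 \right)},-2 \right)} \left(-5\right) + 16\right)^{2} = \left(\left(48 - 2\right) \left(-5\right) + 16\right)^{2} = \left(46 \left(-5\right) + 16\right)^{2} = \left(-230 + 16\right)^{2} = \left(-214\right)^{2} = 45796$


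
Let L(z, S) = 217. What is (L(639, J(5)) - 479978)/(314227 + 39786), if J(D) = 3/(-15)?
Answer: -479761/354013 ≈ -1.3552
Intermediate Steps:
J(D) = -1/5 (J(D) = 3*(-1/15) = -1/5)
(L(639, J(5)) - 479978)/(314227 + 39786) = (217 - 479978)/(314227 + 39786) = -479761/354013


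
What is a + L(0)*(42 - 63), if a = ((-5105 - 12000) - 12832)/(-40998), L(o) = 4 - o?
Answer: -1137965/13666 ≈ -83.270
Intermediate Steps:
a = 9979/13666 (a = (-17105 - 12832)*(-1/40998) = -29937*(-1/40998) = 9979/13666 ≈ 0.73021)
a + L(0)*(42 - 63) = 9979/13666 + (4 - 1*0)*(42 - 63) = 9979/13666 + (4 + 0)*(-21) = 9979/13666 + 4*(-21) = 9979/13666 - 84 = -1137965/13666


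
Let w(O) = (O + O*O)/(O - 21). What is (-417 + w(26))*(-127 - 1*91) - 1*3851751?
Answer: -18957261/5 ≈ -3.7915e+6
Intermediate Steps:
w(O) = (O + O²)/(-21 + O)
(-417 + w(26))*(-127 - 1*91) - 1*3851751 = (-417 + 26*(1 + 26)/(-21 + 26))*(-127 - 1*91) - 1*3851751 = (-417 + 26*27/5)*(-127 - 91) - 3851751 = (-417 + 26*(⅕)*27)*(-218) - 3851751 = (-417 + 702/5)*(-218) - 3851751 = -1383/5*(-218) - 3851751 = 301494/5 - 3851751 = -18957261/5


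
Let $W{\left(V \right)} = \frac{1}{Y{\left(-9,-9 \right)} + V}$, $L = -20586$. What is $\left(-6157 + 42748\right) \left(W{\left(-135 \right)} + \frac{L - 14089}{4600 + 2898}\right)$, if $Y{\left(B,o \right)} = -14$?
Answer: $- \frac{189324505143}{1117202} \approx -1.6946 \cdot 10^{5}$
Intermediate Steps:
$W{\left(V \right)} = \frac{1}{-14 + V}$
$\left(-6157 + 42748\right) \left(W{\left(-135 \right)} + \frac{L - 14089}{4600 + 2898}\right) = \left(-6157 + 42748\right) \left(\frac{1}{-14 - 135} + \frac{-20586 - 14089}{4600 + 2898}\right) = 36591 \left(\frac{1}{-149} - \frac{34675}{7498}\right) = 36591 \left(- \frac{1}{149} - \frac{34675}{7498}\right) = 36591 \left(- \frac{5174073}{1117202}\right) = - \frac{189324505143}{1117202}$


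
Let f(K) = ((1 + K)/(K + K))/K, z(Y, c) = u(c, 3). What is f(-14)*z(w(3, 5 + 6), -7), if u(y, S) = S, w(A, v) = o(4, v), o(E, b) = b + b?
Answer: -39/392 ≈ -0.099490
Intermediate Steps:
o(E, b) = 2*b
w(A, v) = 2*v
z(Y, c) = 3
f(K) = (1 + K)/(2*K²) (f(K) = ((1 + K)/((2*K)))/K = ((1 + K)*(1/(2*K)))/K = ((1 + K)/(2*K))/K = (1 + K)/(2*K²))
f(-14)*z(w(3, 5 + 6), -7) = ((½)*(1 - 14)/(-14)²)*3 = ((½)*(1/196)*(-13))*3 = -13/392*3 = -39/392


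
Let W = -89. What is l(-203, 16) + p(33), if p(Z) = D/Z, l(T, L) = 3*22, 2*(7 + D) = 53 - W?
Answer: 2242/33 ≈ 67.939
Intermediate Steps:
D = 64 (D = -7 + (53 - 1*(-89))/2 = -7 + (53 + 89)/2 = -7 + (½)*142 = -7 + 71 = 64)
l(T, L) = 66
p(Z) = 64/Z
l(-203, 16) + p(33) = 66 + 64/33 = 2242/33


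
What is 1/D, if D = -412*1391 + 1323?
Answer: -1/571769 ≈ -1.7490e-6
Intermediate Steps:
D = -571769 (D = -573092 + 1323 = -571769)
1/D = 1/(-571769) = -1/571769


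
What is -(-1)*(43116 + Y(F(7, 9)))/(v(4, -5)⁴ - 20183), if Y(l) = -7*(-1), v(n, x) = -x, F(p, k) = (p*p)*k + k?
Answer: -43123/19558 ≈ -2.2049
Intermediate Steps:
F(p, k) = k + k*p² (F(p, k) = p²*k + k = k*p² + k = k + k*p²)
Y(l) = 7
-(-1)*(43116 + Y(F(7, 9)))/(v(4, -5)⁴ - 20183) = -(-1)*(43116 + 7)/((-1*(-5))⁴ - 20183) = -(-1)*43123/(5⁴ - 20183) = -(-1)*43123/(625 - 20183) = -(-1)*43123/(-19558) = -(-1)*43123*(-1/19558) = -(-1)*(-43123)/19558 = -1*43123/19558 = -43123/19558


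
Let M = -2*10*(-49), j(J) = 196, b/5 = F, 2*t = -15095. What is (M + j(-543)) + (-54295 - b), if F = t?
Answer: -30763/2 ≈ -15382.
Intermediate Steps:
t = -15095/2 (t = (½)*(-15095) = -15095/2 ≈ -7547.5)
F = -15095/2 ≈ -7547.5
b = -75475/2 (b = 5*(-15095/2) = -75475/2 ≈ -37738.)
M = 980 (M = -20*(-49) = 980)
(M + j(-543)) + (-54295 - b) = (980 + 196) + (-54295 - 1*(-75475/2)) = 1176 + (-54295 + 75475/2) = 1176 - 33115/2 = -30763/2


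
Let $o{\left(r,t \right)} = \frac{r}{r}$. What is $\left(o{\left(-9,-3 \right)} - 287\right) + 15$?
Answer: $-271$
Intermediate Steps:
$o{\left(r,t \right)} = 1$
$\left(o{\left(-9,-3 \right)} - 287\right) + 15 = \left(1 - 287\right) + 15 = -286 + 15 = -271$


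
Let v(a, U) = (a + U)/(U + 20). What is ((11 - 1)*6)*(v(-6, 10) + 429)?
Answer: 25748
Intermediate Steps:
v(a, U) = (U + a)/(20 + U)
((11 - 1)*6)*(v(-6, 10) + 429) = ((11 - 1)*6)*((10 - 6)/(20 + 10) + 429) = (10*6)*(4/30 + 429) = 60*((1/30)*4 + 429) = 60*(2/15 + 429) = 60*(6437/15) = 25748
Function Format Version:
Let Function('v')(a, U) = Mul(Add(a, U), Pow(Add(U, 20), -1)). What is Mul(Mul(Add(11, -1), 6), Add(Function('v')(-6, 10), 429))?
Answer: 25748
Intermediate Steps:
Function('v')(a, U) = Mul(Pow(Add(20, U), -1), Add(U, a)) (Function('v')(a, U) = Mul(Add(U, a), Pow(Add(20, U), -1)) = Mul(Pow(Add(20, U), -1), Add(U, a)))
Mul(Mul(Add(11, -1), 6), Add(Function('v')(-6, 10), 429)) = Mul(Mul(Add(11, -1), 6), Add(Mul(Pow(Add(20, 10), -1), Add(10, -6)), 429)) = Mul(Mul(10, 6), Add(Mul(Pow(30, -1), 4), 429)) = Mul(60, Add(Mul(Rational(1, 30), 4), 429)) = Mul(60, Add(Rational(2, 15), 429)) = Mul(60, Rational(6437, 15)) = 25748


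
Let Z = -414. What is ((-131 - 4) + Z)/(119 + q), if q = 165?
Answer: -549/284 ≈ -1.9331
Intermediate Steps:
((-131 - 4) + Z)/(119 + q) = ((-131 - 4) - 414)/(119 + 165) = (-135 - 414)/284 = -549*1/284 = -549/284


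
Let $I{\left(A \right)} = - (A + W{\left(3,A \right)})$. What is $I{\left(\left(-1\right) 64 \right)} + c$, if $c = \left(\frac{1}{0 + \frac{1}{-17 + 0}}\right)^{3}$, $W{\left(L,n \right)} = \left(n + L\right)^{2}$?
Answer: $-8570$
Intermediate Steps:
$W{\left(L,n \right)} = \left(L + n\right)^{2}$
$I{\left(A \right)} = - A - \left(3 + A\right)^{2}$ ($I{\left(A \right)} = - (A + \left(3 + A\right)^{2}) = - A - \left(3 + A\right)^{2}$)
$c = -4913$ ($c = \left(\frac{1}{0 + \frac{1}{-17}}\right)^{3} = \left(\frac{1}{0 - \frac{1}{17}}\right)^{3} = \left(\frac{1}{- \frac{1}{17}}\right)^{3} = \left(-17\right)^{3} = -4913$)
$I{\left(\left(-1\right) 64 \right)} + c = \left(- \left(-1\right) 64 - \left(3 - 64\right)^{2}\right) - 4913 = \left(\left(-1\right) \left(-64\right) - \left(3 - 64\right)^{2}\right) - 4913 = \left(64 - \left(-61\right)^{2}\right) - 4913 = \left(64 - 3721\right) - 4913 = -3657 - 4913 = -8570$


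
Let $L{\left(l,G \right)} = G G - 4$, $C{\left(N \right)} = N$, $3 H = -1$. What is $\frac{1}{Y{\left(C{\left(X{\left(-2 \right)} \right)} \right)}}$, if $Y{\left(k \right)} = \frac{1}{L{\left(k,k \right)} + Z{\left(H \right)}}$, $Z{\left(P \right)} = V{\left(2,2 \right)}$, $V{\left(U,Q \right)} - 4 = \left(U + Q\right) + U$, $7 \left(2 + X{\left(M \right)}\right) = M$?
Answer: $\frac{550}{49} \approx 11.224$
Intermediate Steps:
$H = - \frac{1}{3}$ ($H = \frac{1}{3} \left(-1\right) = - \frac{1}{3} \approx -0.33333$)
$X{\left(M \right)} = -2 + \frac{M}{7}$
$V{\left(U,Q \right)} = 4 + Q + 2 U$ ($V{\left(U,Q \right)} = 4 + \left(\left(U + Q\right) + U\right) = 4 + \left(\left(Q + U\right) + U\right) = 4 + \left(Q + 2 U\right) = 4 + Q + 2 U$)
$L{\left(l,G \right)} = -4 + G^{2}$ ($L{\left(l,G \right)} = G^{2} - 4 = -4 + G^{2}$)
$Z{\left(P \right)} = 10$ ($Z{\left(P \right)} = 4 + 2 + 2 \cdot 2 = 4 + 2 + 4 = 10$)
$Y{\left(k \right)} = \frac{1}{6 + k^{2}}$ ($Y{\left(k \right)} = \frac{1}{\left(-4 + k^{2}\right) + 10} = \frac{1}{6 + k^{2}}$)
$\frac{1}{Y{\left(C{\left(X{\left(-2 \right)} \right)} \right)}} = \frac{1}{\frac{1}{6 + \left(-2 + \frac{1}{7} \left(-2\right)\right)^{2}}} = \frac{1}{\frac{1}{6 + \left(-2 - \frac{2}{7}\right)^{2}}} = \frac{1}{\frac{1}{6 + \left(- \frac{16}{7}\right)^{2}}} = \frac{1}{\frac{1}{6 + \frac{256}{49}}} = \frac{1}{\frac{1}{\frac{550}{49}}} = \frac{1}{\frac{49}{550}} = \frac{550}{49}$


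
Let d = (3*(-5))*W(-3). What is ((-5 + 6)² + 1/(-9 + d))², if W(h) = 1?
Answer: 529/576 ≈ 0.91840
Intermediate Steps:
d = -15 (d = (3*(-5))*1 = -15*1 = -15)
((-5 + 6)² + 1/(-9 + d))² = ((-5 + 6)² + 1/(-9 - 15))² = (1² + 1/(-24))² = (1 - 1/24)² = (23/24)² = 529/576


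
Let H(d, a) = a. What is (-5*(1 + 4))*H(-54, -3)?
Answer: 75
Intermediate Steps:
(-5*(1 + 4))*H(-54, -3) = -5*(1 + 4)*(-3) = -5*5*(-3) = -25*(-3) = 75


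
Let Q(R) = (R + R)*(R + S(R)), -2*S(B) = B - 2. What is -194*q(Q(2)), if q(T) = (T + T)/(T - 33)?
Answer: 3104/25 ≈ 124.16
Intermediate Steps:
S(B) = 1 - B/2 (S(B) = -(B - 2)/2 = -(-2 + B)/2 = 1 - B/2)
Q(R) = 2*R*(1 + R/2) (Q(R) = (R + R)*(R + (1 - R/2)) = (2*R)*(1 + R/2) = 2*R*(1 + R/2))
q(T) = 2*T/(-33 + T) (q(T) = (2*T)/(-33 + T) = 2*T/(-33 + T))
-194*q(Q(2)) = -388*2*(2 + 2)/(-33 + 2*(2 + 2)) = -388*2*4/(-33 + 2*4) = -388*8/(-33 + 8) = -388*8/(-25) = -388*8*(-1)/25 = -194*(-16/25) = 3104/25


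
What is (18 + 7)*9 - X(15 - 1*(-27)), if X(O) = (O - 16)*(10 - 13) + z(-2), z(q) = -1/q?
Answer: 605/2 ≈ 302.50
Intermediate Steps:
X(O) = 97/2 - 3*O (X(O) = (O - 16)*(10 - 13) - 1/(-2) = (-16 + O)*(-3) - 1*(-1/2) = (48 - 3*O) + 1/2 = 97/2 - 3*O)
(18 + 7)*9 - X(15 - 1*(-27)) = (18 + 7)*9 - (97/2 - 3*(15 - 1*(-27))) = 25*9 - (97/2 - 3*(15 + 27)) = 225 - (97/2 - 3*42) = 225 - (97/2 - 126) = 225 - 1*(-155/2) = 225 + 155/2 = 605/2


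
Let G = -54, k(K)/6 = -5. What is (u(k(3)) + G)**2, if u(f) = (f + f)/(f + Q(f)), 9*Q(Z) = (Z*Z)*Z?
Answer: 29724304/10201 ≈ 2913.9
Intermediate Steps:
Q(Z) = Z**3/9 (Q(Z) = ((Z*Z)*Z)/9 = (Z**2*Z)/9 = Z**3/9)
k(K) = -30 (k(K) = 6*(-5) = -30)
u(f) = 2*f/(f + f**3/9) (u(f) = (f + f)/(f + f**3/9) = (2*f)/(f + f**3/9) = 2*f/(f + f**3/9))
(u(k(3)) + G)**2 = (18/(9 + (-30)**2) - 54)**2 = (18/(9 + 900) - 54)**2 = (18/909 - 54)**2 = (18*(1/909) - 54)**2 = (2/101 - 54)**2 = (-5452/101)**2 = 29724304/10201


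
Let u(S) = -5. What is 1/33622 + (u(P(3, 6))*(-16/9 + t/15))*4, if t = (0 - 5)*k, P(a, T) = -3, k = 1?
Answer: 12776369/302598 ≈ 42.222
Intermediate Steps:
t = -5 (t = (0 - 5)*1 = -5*1 = -5)
1/33622 + (u(P(3, 6))*(-16/9 + t/15))*4 = 1/33622 - 5*(-16/9 - 5/15)*4 = 1/33622 - 5*(-16*⅑ - 5*1/15)*4 = 1/33622 - 5*(-16/9 - ⅓)*4 = 1/33622 - 5*(-19/9)*4 = 1/33622 + (95/9)*4 = 1/33622 + 380/9 = 12776369/302598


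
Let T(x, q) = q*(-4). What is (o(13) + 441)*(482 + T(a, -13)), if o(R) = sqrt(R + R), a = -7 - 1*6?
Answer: 235494 + 534*sqrt(26) ≈ 2.3822e+5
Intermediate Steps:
a = -13 (a = -7 - 6 = -13)
o(R) = sqrt(2)*sqrt(R) (o(R) = sqrt(2*R) = sqrt(2)*sqrt(R))
T(x, q) = -4*q
(o(13) + 441)*(482 + T(a, -13)) = (sqrt(2)*sqrt(13) + 441)*(482 - 4*(-13)) = (sqrt(26) + 441)*(482 + 52) = (441 + sqrt(26))*534 = 235494 + 534*sqrt(26)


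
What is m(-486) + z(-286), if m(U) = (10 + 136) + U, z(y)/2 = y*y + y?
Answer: 162680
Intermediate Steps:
z(y) = 2*y + 2*y**2 (z(y) = 2*(y*y + y) = 2*(y**2 + y) = 2*(y + y**2) = 2*y + 2*y**2)
m(U) = 146 + U
m(-486) + z(-286) = (146 - 486) + 2*(-286)*(1 - 286) = -340 + 2*(-286)*(-285) = -340 + 163020 = 162680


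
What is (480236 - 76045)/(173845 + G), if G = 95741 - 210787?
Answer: 404191/58799 ≈ 6.8741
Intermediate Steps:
G = -115046
(480236 - 76045)/(173845 + G) = (480236 - 76045)/(173845 - 115046) = 404191/58799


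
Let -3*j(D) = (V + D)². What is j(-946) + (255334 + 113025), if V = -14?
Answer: 61159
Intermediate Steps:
j(D) = -(-14 + D)²/3
j(-946) + (255334 + 113025) = -(-14 - 946)²/3 + (255334 + 113025) = -⅓*(-960)² + 368359 = -⅓*921600 + 368359 = -307200 + 368359 = 61159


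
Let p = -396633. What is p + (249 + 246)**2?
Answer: -151608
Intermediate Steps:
p + (249 + 246)**2 = -396633 + (249 + 246)**2 = -396633 + 495**2 = -396633 + 245025 = -151608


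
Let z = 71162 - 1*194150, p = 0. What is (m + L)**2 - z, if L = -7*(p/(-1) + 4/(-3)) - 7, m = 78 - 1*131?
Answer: 1129996/9 ≈ 1.2556e+5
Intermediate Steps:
z = -122988 (z = 71162 - 194150 = -122988)
m = -53 (m = 78 - 131 = -53)
L = 7/3 (L = -7*(0/(-1) + 4/(-3)) - 7 = -7*(0*(-1) + 4*(-1/3)) - 7 = -7*(0 - 4/3) - 7 = -7*(-4/3) - 7 = 28/3 - 7 = 7/3 ≈ 2.3333)
(m + L)**2 - z = (-53 + 7/3)**2 - 1*(-122988) = (-152/3)**2 + 122988 = 23104/9 + 122988 = 1129996/9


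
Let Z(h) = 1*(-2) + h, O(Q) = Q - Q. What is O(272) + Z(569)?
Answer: 567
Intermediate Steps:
O(Q) = 0
Z(h) = -2 + h
O(272) + Z(569) = 0 + (-2 + 569) = 0 + 567 = 567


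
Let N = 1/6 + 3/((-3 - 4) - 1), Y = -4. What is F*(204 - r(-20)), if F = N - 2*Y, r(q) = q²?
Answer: -9163/6 ≈ -1527.2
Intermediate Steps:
N = -5/24 (N = 1*(⅙) + 3/(-7 - 1) = ⅙ + 3/(-8) = ⅙ + 3*(-⅛) = ⅙ - 3/8 = -5/24 ≈ -0.20833)
F = 187/24 (F = -5/24 - 2*(-4) = -5/24 + 8 = 187/24 ≈ 7.7917)
F*(204 - r(-20)) = 187*(204 - 1*(-20)²)/24 = 187*(204 - 1*400)/24 = 187*(204 - 400)/24 = (187/24)*(-196) = -9163/6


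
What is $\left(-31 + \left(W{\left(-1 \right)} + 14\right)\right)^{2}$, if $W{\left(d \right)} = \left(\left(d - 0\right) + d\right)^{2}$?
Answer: $169$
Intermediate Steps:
$W{\left(d \right)} = 4 d^{2}$ ($W{\left(d \right)} = \left(\left(d + 0\right) + d\right)^{2} = \left(d + d\right)^{2} = \left(2 d\right)^{2} = 4 d^{2}$)
$\left(-31 + \left(W{\left(-1 \right)} + 14\right)\right)^{2} = \left(-31 + \left(4 \left(-1\right)^{2} + 14\right)\right)^{2} = \left(-31 + \left(4 \cdot 1 + 14\right)\right)^{2} = \left(-31 + \left(4 + 14\right)\right)^{2} = \left(-31 + 18\right)^{2} = \left(-13\right)^{2} = 169$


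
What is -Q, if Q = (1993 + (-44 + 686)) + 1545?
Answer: -4180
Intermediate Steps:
Q = 4180 (Q = (1993 + 642) + 1545 = 2635 + 1545 = 4180)
-Q = -1*4180 = -4180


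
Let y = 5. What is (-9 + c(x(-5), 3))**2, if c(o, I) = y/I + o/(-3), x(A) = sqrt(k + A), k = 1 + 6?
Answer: (22 + sqrt(2))**2/9 ≈ 60.914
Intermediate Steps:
k = 7
x(A) = sqrt(7 + A)
c(o, I) = 5/I - o/3 (c(o, I) = 5/I + o/(-3) = 5/I + o*(-1/3) = 5/I - o/3)
(-9 + c(x(-5), 3))**2 = (-9 + (5/3 - sqrt(7 - 5)/3))**2 = (-9 + (5*(1/3) - sqrt(2)/3))**2 = (-9 + (5/3 - sqrt(2)/3))**2 = (-22/3 - sqrt(2)/3)**2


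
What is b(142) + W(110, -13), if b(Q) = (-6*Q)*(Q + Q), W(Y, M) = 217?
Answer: -241751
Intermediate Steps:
b(Q) = -12*Q² (b(Q) = (-6*Q)*(2*Q) = -12*Q²)
b(142) + W(110, -13) = -12*142² + 217 = -12*20164 + 217 = -241968 + 217 = -241751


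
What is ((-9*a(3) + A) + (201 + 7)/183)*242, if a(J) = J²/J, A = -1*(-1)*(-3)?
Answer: -1278244/183 ≈ -6984.9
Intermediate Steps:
A = -3 (A = 1*(-3) = -3)
a(J) = J
((-9*a(3) + A) + (201 + 7)/183)*242 = ((-9*3 - 3) + (201 + 7)/183)*242 = ((-27 - 3) + 208*(1/183))*242 = (-30 + 208/183)*242 = -5282/183*242 = -1278244/183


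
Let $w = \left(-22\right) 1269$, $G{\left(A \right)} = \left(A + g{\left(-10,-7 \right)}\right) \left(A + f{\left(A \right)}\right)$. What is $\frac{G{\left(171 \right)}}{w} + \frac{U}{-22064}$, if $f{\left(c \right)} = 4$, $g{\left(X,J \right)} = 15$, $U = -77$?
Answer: $- \frac{17048417}{14666256} \approx -1.1624$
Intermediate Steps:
$G{\left(A \right)} = \left(4 + A\right) \left(15 + A\right)$ ($G{\left(A \right)} = \left(A + 15\right) \left(A + 4\right) = \left(15 + A\right) \left(4 + A\right) = \left(4 + A\right) \left(15 + A\right)$)
$w = -27918$
$\frac{G{\left(171 \right)}}{w} + \frac{U}{-22064} = \frac{60 + 171^{2} + 19 \cdot 171}{-27918} - \frac{77}{-22064} = \left(60 + 29241 + 3249\right) \left(- \frac{1}{27918}\right) - - \frac{11}{3152} = 32550 \left(- \frac{1}{27918}\right) + \frac{11}{3152} = - \frac{5425}{4653} + \frac{11}{3152} = - \frac{17048417}{14666256}$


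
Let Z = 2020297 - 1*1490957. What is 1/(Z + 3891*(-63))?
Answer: 1/284207 ≈ 3.5186e-6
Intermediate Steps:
Z = 529340 (Z = 2020297 - 1490957 = 529340)
1/(Z + 3891*(-63)) = 1/(529340 + 3891*(-63)) = 1/(529340 - 245133) = 1/284207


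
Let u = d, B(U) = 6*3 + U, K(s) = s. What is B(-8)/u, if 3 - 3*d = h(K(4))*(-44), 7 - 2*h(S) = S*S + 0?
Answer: -2/13 ≈ -0.15385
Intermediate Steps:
B(U) = 18 + U
h(S) = 7/2 - S²/2 (h(S) = 7/2 - (S*S + 0)/2 = 7/2 - (S² + 0)/2 = 7/2 - S²/2)
d = -65 (d = 1 - (7/2 - ½*4²)*(-44)/3 = 1 - (7/2 - ½*16)*(-44)/3 = 1 - (7/2 - 8)*(-44)/3 = 1 - (-3)*(-44)/2 = 1 - ⅓*198 = 1 - 66 = -65)
u = -65
B(-8)/u = (18 - 8)/(-65) = 10*(-1/65) = -2/13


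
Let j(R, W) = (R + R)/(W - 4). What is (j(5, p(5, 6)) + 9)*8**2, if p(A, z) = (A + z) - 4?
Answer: 2368/3 ≈ 789.33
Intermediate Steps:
p(A, z) = -4 + A + z
j(R, W) = 2*R/(-4 + W) (j(R, W) = (2*R)/(-4 + W) = 2*R/(-4 + W))
(j(5, p(5, 6)) + 9)*8**2 = (2*5/(-4 + (-4 + 5 + 6)) + 9)*8**2 = (2*5/(-4 + 7) + 9)*64 = (2*5/3 + 9)*64 = (2*5*(1/3) + 9)*64 = (10/3 + 9)*64 = (37/3)*64 = 2368/3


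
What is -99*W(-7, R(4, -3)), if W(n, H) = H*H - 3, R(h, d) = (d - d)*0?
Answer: 297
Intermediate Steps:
R(h, d) = 0 (R(h, d) = 0*0 = 0)
W(n, H) = -3 + H² (W(n, H) = H² - 3 = -3 + H²)
-99*W(-7, R(4, -3)) = -99*(-3 + 0²) = -99*(-3 + 0) = -99*(-3) = 297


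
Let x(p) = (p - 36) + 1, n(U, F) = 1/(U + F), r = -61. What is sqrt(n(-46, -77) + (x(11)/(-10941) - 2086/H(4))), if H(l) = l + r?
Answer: 5*sqrt(106320726712851)/8523039 ≈ 6.0490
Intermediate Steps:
n(U, F) = 1/(F + U)
x(p) = -35 + p (x(p) = (-36 + p) + 1 = -35 + p)
H(l) = -61 + l (H(l) = l - 61 = -61 + l)
sqrt(n(-46, -77) + (x(11)/(-10941) - 2086/H(4))) = sqrt(1/(-77 - 46) + ((-35 + 11)/(-10941) - 2086/(-61 + 4))) = sqrt(1/(-123) + (-24*(-1/10941) - 2086/(-57))) = sqrt(-1/123 + (8/3647 - 2086*(-1/57))) = sqrt(-1/123 + (8/3647 + 2086/57)) = sqrt(-1/123 + 7608098/207879) = sqrt(311862725/8523039) = 5*sqrt(106320726712851)/8523039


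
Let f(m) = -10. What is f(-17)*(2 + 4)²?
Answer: -360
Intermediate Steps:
f(-17)*(2 + 4)² = -10*(2 + 4)² = -10*6² = -10*36 = -360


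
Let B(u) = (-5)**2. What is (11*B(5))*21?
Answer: 5775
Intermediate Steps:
B(u) = 25
(11*B(5))*21 = (11*25)*21 = 275*21 = 5775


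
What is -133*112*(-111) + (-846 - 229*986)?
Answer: 1426816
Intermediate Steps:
-133*112*(-111) + (-846 - 229*986) = -14896*(-111) + (-846 - 225794) = 1653456 - 226640 = 1426816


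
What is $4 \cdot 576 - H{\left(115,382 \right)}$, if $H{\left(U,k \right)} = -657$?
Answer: $2961$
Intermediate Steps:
$4 \cdot 576 - H{\left(115,382 \right)} = 4 \cdot 576 - -657 = 2304 + 657 = 2961$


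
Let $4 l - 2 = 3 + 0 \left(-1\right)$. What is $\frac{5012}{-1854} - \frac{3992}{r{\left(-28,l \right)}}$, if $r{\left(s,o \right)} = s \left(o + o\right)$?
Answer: $\frac{1762582}{32445} \approx 54.325$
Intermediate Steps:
$l = \frac{5}{4}$ ($l = \frac{1}{2} + \frac{3 + 0 \left(-1\right)}{4} = \frac{1}{2} + \frac{3 + 0}{4} = \frac{1}{2} + \frac{1}{4} \cdot 3 = \frac{1}{2} + \frac{3}{4} = \frac{5}{4} \approx 1.25$)
$r{\left(s,o \right)} = 2 o s$ ($r{\left(s,o \right)} = s 2 o = 2 o s$)
$\frac{5012}{-1854} - \frac{3992}{r{\left(-28,l \right)}} = \frac{5012}{-1854} - \frac{3992}{2 \cdot \frac{5}{4} \left(-28\right)} = 5012 \left(- \frac{1}{1854}\right) - \frac{3992}{-70} = - \frac{2506}{927} - - \frac{1996}{35} = - \frac{2506}{927} + \frac{1996}{35} = \frac{1762582}{32445}$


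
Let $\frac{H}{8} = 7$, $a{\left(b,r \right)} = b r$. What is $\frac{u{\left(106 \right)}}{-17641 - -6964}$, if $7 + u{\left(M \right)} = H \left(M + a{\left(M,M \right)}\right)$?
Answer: $- \frac{211715}{3559} \approx -59.487$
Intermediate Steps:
$H = 56$ ($H = 8 \cdot 7 = 56$)
$u{\left(M \right)} = -7 + 56 M + 56 M^{2}$ ($u{\left(M \right)} = -7 + 56 \left(M + M M\right) = -7 + 56 \left(M + M^{2}\right) = -7 + \left(56 M + 56 M^{2}\right) = -7 + 56 M + 56 M^{2}$)
$\frac{u{\left(106 \right)}}{-17641 - -6964} = \frac{-7 + 56 \cdot 106 + 56 \cdot 106^{2}}{-17641 - -6964} = \frac{-7 + 5936 + 56 \cdot 11236}{-17641 + 6964} = \frac{-7 + 5936 + 629216}{-10677} = 635145 \left(- \frac{1}{10677}\right) = - \frac{211715}{3559}$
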